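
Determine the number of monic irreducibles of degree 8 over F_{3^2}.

5380020

The number of monic irreducibles of degree 8 over GF(9) is (1/8)·Σ_{d∣8} μ(8/d) 9^d.
Divisors of 8: 1, 2, 4, 8; μ(8/d) for each: 0, 0, -1, 1.
Σ = − 9^4 + 9^8 = 43040160.
N = 43040160/8 = 5380020.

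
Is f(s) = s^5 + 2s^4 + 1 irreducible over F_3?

Yes

Check for roots in F_3: f(0) = 1; f(1) = 1; f(2) = 2.
No roots, so no linear factors.
Monic irreducibles of degree 2 over GF(3): s^2 + 1, s^2 + s + 2, s^2 + 2s + 2.
None of them divide f (all give nonzero remainder).
No irreducible factor of degree ≤ 2 exists, so f is irreducible over GF(3).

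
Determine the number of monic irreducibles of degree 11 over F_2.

186

By the necklace-counting formula, N_2(11) = (1/11) Σ_{d|11} μ(11/d)·2^d.
Divisors of 11: 1, 11; μ(11/d) for each: -1, 1.
Σ = − 2^1 + 2^11 = 2046.
N = 2046/11 = 186.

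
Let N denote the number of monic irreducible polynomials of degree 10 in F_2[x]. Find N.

Gauss's count: N_{2}(10) = (1/10) Σ_{d|10} μ(10/d)·2^d.
Divisors of 10: 1, 2, 5, 10; μ(10/d) for each: 1, -1, -1, 1.
Σ = 2^1 − 2^2 − 2^5 + 2^10 = 990.
N = 990/10 = 99.

99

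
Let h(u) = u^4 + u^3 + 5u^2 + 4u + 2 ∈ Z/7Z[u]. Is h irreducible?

Yes

Check for roots in Z/7Z: h(0) = 2; h(1) = 6; h(2) = 5; h(3) = 6; h(4) = 5; h(5) = 1; h(6) = 3.
No roots, so no linear factors.
Degree-2 irreducible divisors: test the 21 monic irreducibles of degree 2 over GF(7).
None of them divide h (all give nonzero remainder).
No irreducible factor of degree ≤ 2 exists, so h is irreducible over GF(7).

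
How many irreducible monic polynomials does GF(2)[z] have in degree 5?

6

x^(2^5) − x is the product of all monic irreducibles of degree dividing 5; Möbius inversion gives N = (1/5) Σ μ(5/d)·2^d.
Divisors of 5: 1, 5; μ(5/d) for each: -1, 1.
Σ = − 2^1 + 2^5 = 30.
N = 30/5 = 6.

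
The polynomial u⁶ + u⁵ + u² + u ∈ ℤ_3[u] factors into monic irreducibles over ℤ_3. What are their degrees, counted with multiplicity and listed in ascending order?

1, 1, 2, 2

Write f(u) = u⁶ + u⁵ + u² + u.
Roots in ℤ_3: f(0) = 0 → root; f(1) = 1; f(2) = 0 → root.
Linear factors from roots: (u), (u + 1).
Complete factorization: f(u) = (u)·(u + 1)·(u² + u - 1)·(u² - u - 1).
Factor degrees with multiplicity: 1 + 1 + 2 + 2 = 6.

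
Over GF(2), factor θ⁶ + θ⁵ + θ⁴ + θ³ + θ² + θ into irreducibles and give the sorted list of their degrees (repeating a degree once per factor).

Write g(θ) = θ⁶ + θ⁵ + θ⁴ + θ³ + θ² + θ.
Roots in GF(2): g(0) = 0 → root; g(1) = 0 → root.
Linear factors from roots: (θ), (θ + 1).
Complete factorization: g(θ) = (θ)·(θ + 1)·(θ² + θ + 1)^2.
Factor degrees with multiplicity: 1 + 1 + 2 + 2 = 6.

1, 1, 2, 2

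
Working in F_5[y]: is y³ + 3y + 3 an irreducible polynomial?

Write P(y) = y³ + 3y + 3.
Check for roots in F_5: P(0) = 3; P(1) = 2; P(2) = 2; P(3) = 4; P(4) = 4.
No roots. A degree-3 polynomial over a field with no linear factor is irreducible.

Yes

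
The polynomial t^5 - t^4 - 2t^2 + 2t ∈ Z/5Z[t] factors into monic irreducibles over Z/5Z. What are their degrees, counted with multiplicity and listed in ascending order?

Write h(t) = t^5 - t^4 - 2t^2 + 2t.
Roots in Z/5Z: h(0) = 0 → root; h(1) = 0 → root; h(2) = 2; h(3) = 0 → root; h(4) = 4.
Linear factors from roots: (t), (t - 1), (t + 2).
Complete factorization: h(t) = (t)·(t + 2)·(t - 1)·(t^2 - 2t - 1).
Factor degrees with multiplicity: 1 + 1 + 1 + 2 = 5.

1, 1, 1, 2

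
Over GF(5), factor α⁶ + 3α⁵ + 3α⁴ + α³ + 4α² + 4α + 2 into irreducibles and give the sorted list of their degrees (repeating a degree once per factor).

6

Write g(α) = α⁶ + 3α⁵ + 3α⁴ + α³ + 4α² + 4α + 2.
Roots in GF(5): g(0) = 2; g(1) = 3; g(2) = 2; g(3) = 3; g(4) = 2.
Complete factorization: g(α) = (α⁶ + 3α⁵ + 3α⁴ + α³ + 4α² + 4α + 2).
Factor degrees with multiplicity: 6 = 6.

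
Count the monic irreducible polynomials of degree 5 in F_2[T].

6

Gauss's count: N_{2}(5) = (1/5) Σ_{d|5} μ(5/d)·2^d.
Divisors of 5: 1, 5; μ(5/d) for each: -1, 1.
Σ = − 2^1 + 2^5 = 30.
N = 30/5 = 6.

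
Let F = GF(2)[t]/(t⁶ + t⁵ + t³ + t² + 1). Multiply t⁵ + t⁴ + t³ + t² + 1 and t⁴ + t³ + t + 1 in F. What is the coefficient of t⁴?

1

Multiply in GF(2)[t]: (t⁵ + t⁴ + t³ + t² + 1)·(t⁴ + t³ + t + 1) = t⁹ + t⁶ + t⁵ + t⁴ + t³ + t² + t + 1.
Reduce using t⁶ ≡ t⁵ + t³ + t² + 1 (mod t⁶ + t⁵ + t³ + t² + 1).
Reduced: t⁴ + t².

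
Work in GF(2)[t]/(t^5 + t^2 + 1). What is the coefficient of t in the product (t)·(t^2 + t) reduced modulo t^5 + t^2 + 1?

0

Multiply in GF(2)[t]: (t)·(t^2 + t) = t^3 + t^2.
Reduced: t^3 + t^2.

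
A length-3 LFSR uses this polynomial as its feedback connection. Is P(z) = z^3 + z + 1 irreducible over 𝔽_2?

Check for roots in 𝔽_2: P(0) = 1; P(1) = 1.
No roots. A degree-3 polynomial over a field with no linear factor is irreducible.

Yes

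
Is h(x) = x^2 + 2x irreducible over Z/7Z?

Check for roots in Z/7Z: h(0) = 0 → root; h(1) = 3; h(2) = 1; h(3) = 1; h(4) = 3; h(5) = 0 → root; h(6) = 6.
h(0) = 0, so (x) divides h(x); h is reducible.

No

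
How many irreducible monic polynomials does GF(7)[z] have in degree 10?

28245840

x^(7^10) − x is the product of all monic irreducibles of degree dividing 10; Möbius inversion gives N = (1/10) Σ μ(10/d)·7^d.
Divisors of 10: 1, 2, 5, 10; μ(10/d) for each: 1, -1, -1, 1.
Σ = 7^1 − 7^2 − 7^5 + 7^10 = 282458400.
N = 282458400/10 = 28245840.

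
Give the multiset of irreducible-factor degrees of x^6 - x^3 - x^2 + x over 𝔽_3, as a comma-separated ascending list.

1, 1, 1, 1, 2

Write g(x) = x^6 - x^3 - x^2 + x.
Roots in 𝔽_3: g(0) = 0 → root; g(1) = 0 → root; g(2) = 0 → root.
Linear factors from roots: (x), (x - 1), (x + 1).
Complete factorization: g(x) = (x)·(x - 1)·(x + 1)^2·(x^2 - x - 1).
Factor degrees with multiplicity: 1 + 1 + 1 + 1 + 2 = 6.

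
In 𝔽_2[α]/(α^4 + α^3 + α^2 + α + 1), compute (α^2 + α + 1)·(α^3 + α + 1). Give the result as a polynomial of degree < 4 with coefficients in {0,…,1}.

Multiply in 𝔽_2[α]: (α^2 + α + 1)·(α^3 + α + 1) = α^5 + α^4 + 1.
Reduce using α^4 ≡ α^3 + α^2 + α + 1 (mod α^4 + α^3 + α^2 + α + 1).
Reduced: α^3 + α^2 + α + 1.

α^3 + α^2 + α + 1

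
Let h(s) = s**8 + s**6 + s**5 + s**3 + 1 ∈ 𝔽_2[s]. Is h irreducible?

Yes

Check for roots in 𝔽_2: h(0) = 1; h(1) = 1.
No roots, so no linear factors.
Monic irreducibles of degree 2 over GF(2): s**2 + s + 1.
None of them divide h (all give nonzero remainder).
Monic irreducibles of degree 3 over GF(2): s**3 + s + 1, s**3 + s**2 + 1.
None of them divide h (all give nonzero remainder).
Monic irreducibles of degree 4 over GF(2): s**4 + s + 1, s**4 + s**3 + 1, s**4 + s**3 + s**2 + s + 1.
None of them divide h (all give nonzero remainder).
No irreducible factor of degree ≤ 4 exists, so h is irreducible over GF(2).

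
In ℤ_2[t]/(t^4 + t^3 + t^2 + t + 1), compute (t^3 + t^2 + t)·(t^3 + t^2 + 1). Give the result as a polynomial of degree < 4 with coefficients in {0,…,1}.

t^2

Multiply in ℤ_2[t]: (t^3 + t^2 + t)·(t^3 + t^2 + 1) = t^6 + t^2 + t.
Reduce using t^4 ≡ t^3 + t^2 + t + 1 (mod t^4 + t^3 + t^2 + t + 1).
Reduced: t^2.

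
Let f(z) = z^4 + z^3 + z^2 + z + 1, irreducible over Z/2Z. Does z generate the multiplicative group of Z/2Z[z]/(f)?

No

|GF(2^4)^×| = 2^4 − 1 = 15. Prime factorization: 15 = 3·5.
f is primitive ⇔ z has order 15 in GF(2)[z]/(f), i.e. z^(15/q) ≠ 1 for each prime q | 15.
z^(5) mod f = 1
z^(3) mod f = z^3.
Since z^(5) = 1, the order of z divides 5 < 15; not primitive.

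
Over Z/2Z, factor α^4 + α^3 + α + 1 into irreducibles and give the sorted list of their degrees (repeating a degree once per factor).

1, 1, 2

Write f(α) = α^4 + α^3 + α + 1.
Roots in Z/2Z: f(0) = 1; f(1) = 0 → root.
Linear factors from roots: (α + 1).
Complete factorization: f(α) = (α + 1)^2·(α^2 + α + 1).
Factor degrees with multiplicity: 1 + 1 + 2 = 4.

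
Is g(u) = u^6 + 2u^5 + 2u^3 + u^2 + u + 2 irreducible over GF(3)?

No

Check for roots in GF(3): g(0) = 2; g(1) = 0 → root; g(2) = 2.
g(1) = 0, so (u − 1) divides g(u); g is reducible.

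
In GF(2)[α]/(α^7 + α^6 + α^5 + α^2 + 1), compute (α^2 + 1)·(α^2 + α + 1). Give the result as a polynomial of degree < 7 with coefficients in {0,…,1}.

Multiply in GF(2)[α]: (α^2 + 1)·(α^2 + α + 1) = α^4 + α^3 + α + 1.
Reduced: α^4 + α^3 + α + 1.

α^4 + α^3 + α + 1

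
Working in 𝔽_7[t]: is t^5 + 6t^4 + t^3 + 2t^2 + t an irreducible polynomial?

Write P(t) = t^5 + 6t^4 + t^3 + 2t^2 + t.
Check for roots in 𝔽_7: P(0) = 0 → root; P(1) = 4; P(2) = 6; P(3) = 0 → root; P(4) = 0 → root; P(5) = 6; P(6) = 5.
P(0) = 0, so (t) divides P(t); P is reducible.

No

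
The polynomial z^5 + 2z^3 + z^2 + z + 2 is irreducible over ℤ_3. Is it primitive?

No

Write f(z) = z^5 + 2z^3 + z^2 + z + 2.
|GF(3^5)^×| = 3^5 − 1 = 242. Prime factorization: 242 = 2·11^2.
f is primitive ⇔ z has order 242 in GF(3)[z]/(f), i.e. z^(242/q) ≠ 1 for each prime q | 242.
z^(121) mod f = 1
z^(22) mod f = 2z^3 + z^2.
Since z^(121) = 1, the order of z divides 121 < 242; not primitive.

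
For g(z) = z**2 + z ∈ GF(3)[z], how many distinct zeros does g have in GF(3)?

Evaluate at each of the 3 elements of GF(3):
g(0) = 0 → root; g(1) = 2; g(2) = 0 → root.
Roots: {0, 2}.

2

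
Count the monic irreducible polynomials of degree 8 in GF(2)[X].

30

The number of monic irreducibles of degree 8 over GF(2) is (1/8)·Σ_{d∣8} μ(8/d) 2^d.
Divisors of 8: 1, 2, 4, 8; μ(8/d) for each: 0, 0, -1, 1.
Σ = − 2^4 + 2^8 = 240.
N = 240/8 = 30.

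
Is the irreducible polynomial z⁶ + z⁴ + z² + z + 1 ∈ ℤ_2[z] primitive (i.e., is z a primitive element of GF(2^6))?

Write f(z) = z⁶ + z⁴ + z² + z + 1.
|GF(2^6)^×| = 2^6 − 1 = 63. Prime factorization: 63 = 3^2·7.
f is primitive ⇔ z has order 63 in GF(2)[z]/(f), i.e. z^(63/q) ≠ 1 for each prime q | 63.
z^(21) mod f = 1
z^(9) mod f = z⁴ + z² + z.
Since z^(21) = 1, the order of z divides 21 < 63; not primitive.

No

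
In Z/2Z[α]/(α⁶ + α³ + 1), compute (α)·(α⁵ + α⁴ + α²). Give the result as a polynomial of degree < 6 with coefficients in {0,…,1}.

α^5 + 1

Multiply in Z/2Z[α]: (α)·(α⁵ + α⁴ + α²) = α⁶ + α⁵ + α³.
Reduce using α⁶ ≡ α³ + 1 (mod α⁶ + α³ + 1).
Reduced: α⁵ + 1.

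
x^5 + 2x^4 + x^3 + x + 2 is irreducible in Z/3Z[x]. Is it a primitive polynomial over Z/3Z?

No

Write f(x) = x^5 + 2x^4 + x^3 + x + 2.
|GF(3^5)^×| = 3^5 − 1 = 242. Prime factorization: 242 = 2·11^2.
f is primitive ⇔ x has order 242 in GF(3)[x]/(f), i.e. x^(242/q) ≠ 1 for each prime q | 242.
x^(121) mod f = 1
x^(22) mod f = x^4 + x^3 + x^2 + 1.
Since x^(121) = 1, the order of x divides 121 < 242; not primitive.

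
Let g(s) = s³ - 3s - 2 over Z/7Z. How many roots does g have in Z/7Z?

Evaluate at each of the 7 elements of Z/7Z:
g(0) = 5; g(1) = 3; g(2) = 0 → root; g(3) = 2; g(4) = 1; g(5) = 3; g(6) = 0 → root.
Roots: {2, 6}.

2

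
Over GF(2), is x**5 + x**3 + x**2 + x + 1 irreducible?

Write m(x) = x**5 + x**3 + x**2 + x + 1.
Check for roots in GF(2): m(0) = 1; m(1) = 1.
No roots, so no linear factors.
Monic irreducibles of degree 2 over GF(2): x**2 + x + 1.
None of them divide m (all give nonzero remainder).
No irreducible factor of degree ≤ 2 exists, so m is irreducible over GF(2).

Yes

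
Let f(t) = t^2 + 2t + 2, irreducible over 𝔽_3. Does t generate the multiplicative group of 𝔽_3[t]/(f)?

Yes

|GF(3^2)^×| = 3^2 − 1 = 8. Prime factorization: 8 = 2^3.
f is primitive ⇔ t has order 8 in GF(3)[t]/(f), i.e. t^(8/q) ≠ 1 for each prime q | 8.
t^(4) mod f = 2.
None equal 1, so t has full order 8; f is primitive.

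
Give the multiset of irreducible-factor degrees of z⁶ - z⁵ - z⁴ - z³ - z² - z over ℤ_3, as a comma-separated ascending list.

Write h(z) = z⁶ - z⁵ - z⁴ - z³ - z² - z.
Roots in ℤ_3: h(0) = 0 → root; h(1) = 2; h(2) = 2.
Linear factors from roots: (z).
Complete factorization: h(z) = (z)·(z² + z - 1)·(z³ + z² - z + 1).
Factor degrees with multiplicity: 1 + 2 + 3 = 6.

1, 2, 3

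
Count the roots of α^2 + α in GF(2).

Write h(α) = α^2 + α.
Evaluate at each of the 2 elements of GF(2):
h(0) = 0 → root; h(1) = 0 → root.
Roots: {0, 1}.

2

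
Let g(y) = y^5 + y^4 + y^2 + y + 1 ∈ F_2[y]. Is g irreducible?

Yes

Check for roots in F_2: g(0) = 1; g(1) = 1.
No roots, so no linear factors.
Monic irreducibles of degree 2 over GF(2): y^2 + y + 1.
None of them divide g (all give nonzero remainder).
No irreducible factor of degree ≤ 2 exists, so g is irreducible over GF(2).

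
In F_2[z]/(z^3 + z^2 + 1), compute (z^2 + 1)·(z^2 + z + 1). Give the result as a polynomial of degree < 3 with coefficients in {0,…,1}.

1

Multiply in F_2[z]: (z^2 + 1)·(z^2 + z + 1) = z^4 + z^3 + z + 1.
Reduce using z^3 ≡ z^2 + 1 (mod z^3 + z^2 + 1).
Reduced: 1.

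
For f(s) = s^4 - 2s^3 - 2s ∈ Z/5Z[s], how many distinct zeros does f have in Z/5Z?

Evaluate at each of the 5 elements of Z/5Z:
f(0) = 0 → root; f(1) = 2; f(2) = 1; f(3) = 1; f(4) = 0 → root.
Roots: {0, 4}.

2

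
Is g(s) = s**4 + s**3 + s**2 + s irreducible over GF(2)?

No

Check for roots in GF(2): g(0) = 0 → root; g(1) = 0 → root.
g(0) = 0, so (s) divides g(s); g is reducible.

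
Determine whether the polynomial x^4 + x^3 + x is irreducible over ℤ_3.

No

Write g(x) = x^4 + x^3 + x.
Check for roots in ℤ_3: g(0) = 0 → root; g(1) = 0 → root; g(2) = 2.
g(0) = 0, so (x) divides g(x); g is reducible.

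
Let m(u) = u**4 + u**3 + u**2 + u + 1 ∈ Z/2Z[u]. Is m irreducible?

Check for roots in Z/2Z: m(0) = 1; m(1) = 1.
No roots, so no linear factors.
Monic irreducibles of degree 2 over GF(2): u**2 + u + 1.
None of them divide m (all give nonzero remainder).
No irreducible factor of degree ≤ 2 exists, so m is irreducible over GF(2).

Yes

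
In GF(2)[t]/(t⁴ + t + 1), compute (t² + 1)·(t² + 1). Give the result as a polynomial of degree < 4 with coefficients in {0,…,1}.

Multiply in GF(2)[t]: (t² + 1)·(t² + 1) = t⁴ + 1.
Reduce using t⁴ ≡ t + 1 (mod t⁴ + t + 1).
Reduced: t.

t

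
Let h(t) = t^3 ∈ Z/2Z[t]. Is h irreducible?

No

Check for roots in Z/2Z: h(0) = 0 → root; h(1) = 1.
h(0) = 0, so (t) divides h(t); h is reducible.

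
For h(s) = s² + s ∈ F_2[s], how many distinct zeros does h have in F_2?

2

Evaluate at each of the 2 elements of F_2:
h(0) = 0 → root; h(1) = 0 → root.
Roots: {0, 1}.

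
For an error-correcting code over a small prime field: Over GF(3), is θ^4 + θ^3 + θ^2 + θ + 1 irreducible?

Yes

Write P(θ) = θ^4 + θ^3 + θ^2 + θ + 1.
Check for roots in GF(3): P(0) = 1; P(1) = 2; P(2) = 1.
No roots, so no linear factors.
Monic irreducibles of degree 2 over GF(3): θ^2 + 1, θ^2 + θ + 2, θ^2 + 2θ + 2.
None of them divide P (all give nonzero remainder).
No irreducible factor of degree ≤ 2 exists, so P is irreducible over GF(3).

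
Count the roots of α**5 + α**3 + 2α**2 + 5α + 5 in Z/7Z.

4

Write g(α) = α**5 + α**3 + 2α**2 + 5α + 5.
Evaluate at each of the 7 elements of Z/7Z:
g(0) = 5; g(1) = 0 → root; g(2) = 0 → root; g(3) = 0 → root; g(4) = 4; g(5) = 5; g(6) = 0 → root.
Roots: {1, 2, 3, 6}.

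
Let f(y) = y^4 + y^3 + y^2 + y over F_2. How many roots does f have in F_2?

Evaluate at each of the 2 elements of F_2:
f(0) = 0 → root; f(1) = 0 → root.
Roots: {0, 1}.

2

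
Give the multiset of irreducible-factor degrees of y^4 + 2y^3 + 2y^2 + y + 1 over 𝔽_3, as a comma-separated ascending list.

Write f(y) = y^4 + 2y^3 + 2y^2 + y + 1.
Roots in 𝔽_3: f(0) = 1; f(1) = 1; f(2) = 1.
Complete factorization: f(y) = (y^2 + y + 2)^2.
Factor degrees with multiplicity: 2 + 2 = 4.

2, 2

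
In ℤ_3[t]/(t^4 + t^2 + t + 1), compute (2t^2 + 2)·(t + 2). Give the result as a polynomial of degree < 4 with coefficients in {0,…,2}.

Multiply in ℤ_3[t]: (2t^2 + 2)·(t + 2) = 2t^3 + t^2 + 2t + 1.
Reduced: 2t^3 + t^2 + 2t + 1.

2t^3 + t^2 + 2t + 1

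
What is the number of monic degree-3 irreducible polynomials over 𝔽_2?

2

The number of monic irreducibles of degree 3 over GF(2) is (1/3)·Σ_{d∣3} μ(3/d) 2^d.
Divisors of 3: 1, 3; μ(3/d) for each: -1, 1.
Σ = − 2^1 + 2^3 = 6.
N = 6/3 = 2.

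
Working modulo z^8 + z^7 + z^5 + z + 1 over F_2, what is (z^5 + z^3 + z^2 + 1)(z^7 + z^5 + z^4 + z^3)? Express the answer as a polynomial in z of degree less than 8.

z^7 + z^4 + z^3 + z^2 + z + 1

Multiply in F_2[z]: (z^5 + z^3 + z^2 + 1)·(z^7 + z^5 + z^4 + z^3) = z^12 + z^7 + z^4 + z^3.
Reduce using z^8 ≡ z^7 + z^5 + z + 1 (mod z^8 + z^7 + z^5 + z + 1).
Reduced: z^7 + z^4 + z^3 + z^2 + z + 1.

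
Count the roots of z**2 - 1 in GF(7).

Write g(z) = z**2 - 1.
Evaluate at each of the 7 elements of GF(7):
g(0) = 6; g(1) = 0 → root; g(2) = 3; g(3) = 1; g(4) = 1; g(5) = 3; g(6) = 0 → root.
Roots: {1, 6}.

2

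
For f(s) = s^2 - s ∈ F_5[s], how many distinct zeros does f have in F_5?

Evaluate at each of the 5 elements of F_5:
f(0) = 0 → root; f(1) = 0 → root; f(2) = 2; f(3) = 1; f(4) = 2.
Roots: {0, 1}.

2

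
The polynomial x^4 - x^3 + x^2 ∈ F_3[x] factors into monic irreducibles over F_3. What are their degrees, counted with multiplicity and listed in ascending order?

Write g(x) = x^4 - x^3 + x^2.
Roots in F_3: g(0) = 0 → root; g(1) = 1; g(2) = 0 → root.
Linear factors from roots: (x), (x + 1).
Complete factorization: g(x) = (x)^2·(x + 1)^2.
Factor degrees with multiplicity: 1 + 1 + 1 + 1 = 4.

1, 1, 1, 1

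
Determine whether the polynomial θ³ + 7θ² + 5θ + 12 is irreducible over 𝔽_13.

Write h(θ) = θ³ + 7θ² + 5θ + 12.
Check each element of 𝔽_13 for a root: h(0)=12, h(1)=12, h(2)=6, h(3)=0, h(4)=0, h(5)=12, h(6)=3, h(7)=5, h(8)=11, h(9)=1, h(10)=7, h(11)=9, h(12)=0.
h(3) = 0, so (θ − 3) divides h(θ); h is reducible.

No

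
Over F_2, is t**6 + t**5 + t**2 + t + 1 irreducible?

Yes

Write f(t) = t**6 + t**5 + t**2 + t + 1.
Check for roots in F_2: f(0) = 1; f(1) = 1.
No roots, so no linear factors.
Monic irreducibles of degree 2 over GF(2): t**2 + t + 1.
None of them divide f (all give nonzero remainder).
Monic irreducibles of degree 3 over GF(2): t**3 + t + 1, t**3 + t**2 + 1.
None of them divide f (all give nonzero remainder).
No irreducible factor of degree ≤ 3 exists, so f is irreducible over GF(2).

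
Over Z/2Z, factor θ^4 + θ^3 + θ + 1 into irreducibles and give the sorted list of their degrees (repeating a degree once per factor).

1, 1, 2

Write h(θ) = θ^4 + θ^3 + θ + 1.
Roots in Z/2Z: h(0) = 1; h(1) = 0 → root.
Linear factors from roots: (θ + 1).
Complete factorization: h(θ) = (θ + 1)^2·(θ^2 + θ + 1).
Factor degrees with multiplicity: 1 + 1 + 2 = 4.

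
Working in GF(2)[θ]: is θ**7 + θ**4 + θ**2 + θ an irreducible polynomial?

No

Write g(θ) = θ**7 + θ**4 + θ**2 + θ.
Check for roots in GF(2): g(0) = 0 → root; g(1) = 0 → root.
g(0) = 0, so (θ) divides g(θ); g is reducible.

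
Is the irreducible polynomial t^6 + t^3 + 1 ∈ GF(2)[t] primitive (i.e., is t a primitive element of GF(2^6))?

Write f(t) = t^6 + t^3 + 1.
|GF(2^6)^×| = 2^6 − 1 = 63. Prime factorization: 63 = 3^2·7.
f is primitive ⇔ t has order 63 in GF(2)[t]/(f), i.e. t^(63/q) ≠ 1 for each prime q | 63.
t^(21) mod f = t^3.
t^(9) mod f = 1
Since t^(9) = 1, the order of t divides 9 < 63; not primitive.

No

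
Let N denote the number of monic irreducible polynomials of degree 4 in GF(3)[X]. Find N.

18

Gauss's count: N_{3}(4) = (1/4) Σ_{d|4} μ(4/d)·3^d.
Divisors of 4: 1, 2, 4; μ(4/d) for each: 0, -1, 1.
Σ = − 3^2 + 3^4 = 72.
N = 72/4 = 18.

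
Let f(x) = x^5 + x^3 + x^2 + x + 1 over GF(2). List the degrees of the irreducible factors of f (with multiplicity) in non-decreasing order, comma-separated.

5

Roots in GF(2): f(0) = 1; f(1) = 1.
Complete factorization: f(x) = (x^5 + x^3 + x^2 + x + 1).
Factor degrees with multiplicity: 5 = 5.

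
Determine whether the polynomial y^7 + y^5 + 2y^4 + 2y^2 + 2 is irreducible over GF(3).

Write f(y) = y^7 + y^5 + 2y^4 + 2y^2 + 2.
Check for roots in GF(3): f(0) = 2; f(1) = 2; f(2) = 1.
No roots, so no linear factors.
Monic irreducibles of degree 2 over GF(3): y^2 + 1, y^2 + y + 2, y^2 + 2y + 2.
None of them divide f (all give nonzero remainder).
Degree-3 irreducible divisors: test the 8 monic irreducibles of degree 3 over GF(3).
None of them divide f (all give nonzero remainder).
No irreducible factor of degree ≤ 3 exists, so f is irreducible over GF(3).

Yes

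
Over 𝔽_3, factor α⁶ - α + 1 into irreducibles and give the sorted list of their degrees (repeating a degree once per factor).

1, 2, 3

Write f(α) = α⁶ - α + 1.
Roots in 𝔽_3: f(0) = 1; f(1) = 1; f(2) = 0 → root.
Linear factors from roots: (α + 1).
Complete factorization: f(α) = (α + 1)·(α² + α - 1)·(α³ + α² + α - 1).
Factor degrees with multiplicity: 1 + 2 + 3 = 6.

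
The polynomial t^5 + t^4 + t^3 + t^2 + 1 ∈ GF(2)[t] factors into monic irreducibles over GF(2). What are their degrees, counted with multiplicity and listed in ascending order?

Write g(t) = t^5 + t^4 + t^3 + t^2 + 1.
Roots in GF(2): g(0) = 1; g(1) = 1.
Complete factorization: g(t) = (t^5 + t^4 + t^3 + t^2 + 1).
Factor degrees with multiplicity: 5 = 5.

5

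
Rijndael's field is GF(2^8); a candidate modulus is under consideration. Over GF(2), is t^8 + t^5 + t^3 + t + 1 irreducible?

Yes

Write f(t) = t^8 + t^5 + t^3 + t + 1.
Check for roots in GF(2): f(0) = 1; f(1) = 1.
No roots, so no linear factors.
Monic irreducibles of degree 2 over GF(2): t^2 + t + 1.
None of them divide f (all give nonzero remainder).
Monic irreducibles of degree 3 over GF(2): t^3 + t + 1, t^3 + t^2 + 1.
None of them divide f (all give nonzero remainder).
Monic irreducibles of degree 4 over GF(2): t^4 + t + 1, t^4 + t^3 + 1, t^4 + t^3 + t^2 + t + 1.
None of them divide f (all give nonzero remainder).
No irreducible factor of degree ≤ 4 exists, so f is irreducible over GF(2).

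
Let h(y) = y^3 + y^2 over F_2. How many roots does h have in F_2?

Evaluate at each of the 2 elements of F_2:
h(0) = 0 → root; h(1) = 0 → root.
Roots: {0, 1}.

2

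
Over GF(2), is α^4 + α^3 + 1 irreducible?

Yes

Write m(α) = α^4 + α^3 + 1.
Check for roots in GF(2): m(0) = 1; m(1) = 1.
No roots, so no linear factors.
Monic irreducibles of degree 2 over GF(2): α^2 + α + 1.
None of them divide m (all give nonzero remainder).
No irreducible factor of degree ≤ 2 exists, so m is irreducible over GF(2).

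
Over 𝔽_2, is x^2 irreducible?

Write P(x) = x^2.
Check for roots in 𝔽_2: P(0) = 0 → root; P(1) = 1.
P(0) = 0, so (x) divides P(x); P is reducible.

No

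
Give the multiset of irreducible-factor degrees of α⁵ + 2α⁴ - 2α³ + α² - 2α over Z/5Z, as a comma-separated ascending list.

1, 1, 3

Write f(α) = α⁵ + 2α⁴ - 2α³ + α² - 2α.
Roots in Z/5Z: f(0) = 0 → root; f(1) = 0 → root; f(2) = 3; f(3) = 4; f(4) = 1.
Linear factors from roots: (α), (α - 1).
Complete factorization: f(α) = (α)·(α - 1)·(α³ - 2α² + α + 2).
Factor degrees with multiplicity: 1 + 1 + 3 = 5.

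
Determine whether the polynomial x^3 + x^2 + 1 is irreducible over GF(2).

Yes

Write g(x) = x^3 + x^2 + 1.
Check for roots in GF(2): g(0) = 1; g(1) = 1.
No roots. A degree-3 polynomial over a field with no linear factor is irreducible.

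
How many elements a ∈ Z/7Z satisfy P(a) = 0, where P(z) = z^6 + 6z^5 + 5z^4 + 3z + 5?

1

Evaluate at each of the 7 elements of Z/7Z:
P(0) = 5; P(1) = 6; P(2) = 4; P(3) = 2; P(4) = 1; P(5) = 0 → root; P(6) = 2.
Roots: {5}.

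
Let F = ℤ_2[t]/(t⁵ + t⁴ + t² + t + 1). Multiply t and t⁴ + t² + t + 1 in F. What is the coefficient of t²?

0

Multiply in ℤ_2[t]: (t)·(t⁴ + t² + t + 1) = t⁵ + t³ + t² + t.
Reduce using t⁵ ≡ t⁴ + t² + t + 1 (mod t⁵ + t⁴ + t² + t + 1).
Reduced: t⁴ + t³ + 1.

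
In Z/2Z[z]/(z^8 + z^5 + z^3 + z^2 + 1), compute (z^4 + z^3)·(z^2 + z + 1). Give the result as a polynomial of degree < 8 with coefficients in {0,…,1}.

Multiply in Z/2Z[z]: (z^4 + z^3)·(z^2 + z + 1) = z^6 + z^3.
Reduced: z^6 + z^3.

z^6 + z^3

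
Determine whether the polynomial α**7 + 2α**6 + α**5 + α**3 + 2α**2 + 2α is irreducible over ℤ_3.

Write f(α) = α**7 + 2α**6 + α**5 + α**3 + 2α**2 + 2α.
Check for roots in ℤ_3: f(0) = 0 → root; f(1) = 0 → root; f(2) = 2.
f(0) = 0, so (α) divides f(α); f is reducible.

No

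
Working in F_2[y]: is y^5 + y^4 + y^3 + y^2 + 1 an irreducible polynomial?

Write g(y) = y^5 + y^4 + y^3 + y^2 + 1.
Check for roots in F_2: g(0) = 1; g(1) = 1.
No roots, so no linear factors.
Monic irreducibles of degree 2 over GF(2): y^2 + y + 1.
None of them divide g (all give nonzero remainder).
No irreducible factor of degree ≤ 2 exists, so g is irreducible over GF(2).

Yes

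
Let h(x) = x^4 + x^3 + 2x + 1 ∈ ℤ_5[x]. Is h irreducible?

Check for roots in ℤ_5: h(0) = 1; h(1) = 0 → root; h(2) = 4; h(3) = 0 → root; h(4) = 4.
h(1) = 0, so (x − 1) divides h(x); h is reducible.

No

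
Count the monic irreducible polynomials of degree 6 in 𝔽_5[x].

2580

The number of monic irreducibles of degree 6 over GF(5) is (1/6)·Σ_{d∣6} μ(6/d) 5^d.
Divisors of 6: 1, 2, 3, 6; μ(6/d) for each: 1, -1, -1, 1.
Σ = 5^1 − 5^2 − 5^3 + 5^6 = 15480.
N = 15480/6 = 2580.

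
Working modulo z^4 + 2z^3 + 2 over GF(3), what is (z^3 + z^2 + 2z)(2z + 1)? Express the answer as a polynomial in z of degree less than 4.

2z^3 + 2z^2 + 2z + 2

Multiply in GF(3)[z]: (z^3 + z^2 + 2z)·(2z + 1) = 2z^4 + 2z^2 + 2z.
Reduce using z^4 ≡ z^3 + 1 (mod z^4 + 2z^3 + 2).
Reduced: 2z^3 + 2z^2 + 2z + 2.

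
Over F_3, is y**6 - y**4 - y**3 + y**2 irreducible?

Write f(y) = y**6 - y**4 - y**3 + y**2.
Check for roots in F_3: f(0) = 0 → root; f(1) = 0 → root; f(2) = 2.
f(0) = 0, so (y) divides f(y); f is reducible.

No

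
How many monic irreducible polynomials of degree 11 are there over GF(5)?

4438920

x^(5^11) − x is the product of all monic irreducibles of degree dividing 11; Möbius inversion gives N = (1/11) Σ μ(11/d)·5^d.
Divisors of 11: 1, 11; μ(11/d) for each: -1, 1.
Σ = − 5^1 + 5^11 = 48828120.
N = 48828120/11 = 4438920.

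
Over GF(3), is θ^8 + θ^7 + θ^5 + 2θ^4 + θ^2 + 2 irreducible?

Write m(θ) = θ^8 + θ^7 + θ^5 + 2θ^4 + θ^2 + 2.
Check for roots in GF(3): m(0) = 2; m(1) = 2; m(2) = 1.
No roots, so no linear factors.
Monic irreducibles of degree 2 over GF(3): θ^2 + 1, θ^2 + θ + 2, θ^2 + 2θ + 2.
None of them divide m (all give nonzero remainder).
Degree-3 irreducible divisors: test the 8 monic irreducibles of degree 3 over GF(3).
None of them divide m (all give nonzero remainder).
Degree-4 irreducible divisors: test the 18 monic irreducibles of degree 4 over GF(3).
None of them divide m (all give nonzero remainder).
No irreducible factor of degree ≤ 4 exists, so m is irreducible over GF(3).

Yes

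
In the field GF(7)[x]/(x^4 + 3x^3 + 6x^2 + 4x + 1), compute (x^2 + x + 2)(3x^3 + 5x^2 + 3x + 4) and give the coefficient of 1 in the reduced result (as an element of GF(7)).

2

Multiply in GF(7)[x]: (x^2 + x + 2)·(3x^3 + 5x^2 + 3x + 4) = 3x^5 + x^4 + 3x^2 + 3x + 1.
Reduce using x^4 ≡ 4x^3 + x^2 + 3x + 6 (mod x^4 + 3x^3 + 6x^2 + 4x + 1).
Reduced: 6x^3 + 4x^2 + 4x + 2.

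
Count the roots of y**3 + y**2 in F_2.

Write g(y) = y**3 + y**2.
Evaluate at each of the 2 elements of F_2:
g(0) = 0 → root; g(1) = 0 → root.
Roots: {0, 1}.

2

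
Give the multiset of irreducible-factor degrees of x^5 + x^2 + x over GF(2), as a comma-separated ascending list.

1, 4

Write g(x) = x^5 + x^2 + x.
Roots in GF(2): g(0) = 0 → root; g(1) = 1.
Linear factors from roots: (x).
Complete factorization: g(x) = (x)·(x^4 + x + 1).
Factor degrees with multiplicity: 1 + 4 = 5.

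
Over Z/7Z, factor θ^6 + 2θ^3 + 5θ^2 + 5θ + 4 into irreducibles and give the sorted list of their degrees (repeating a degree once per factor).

1, 1, 2, 2

Write g(θ) = θ^6 + 2θ^3 + 5θ^2 + 5θ + 4.
Linear factors from roots: (θ + 4).
Complete factorization: g(θ) = (θ + 4)^2·(θ^2 + 3θ + 5)·(θ^2 + 3θ + 6).
Factor degrees with multiplicity: 1 + 1 + 2 + 2 = 6.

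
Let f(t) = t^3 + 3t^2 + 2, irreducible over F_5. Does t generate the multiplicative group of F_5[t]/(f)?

Yes

|GF(5^3)^×| = 5^3 − 1 = 124. Prime factorization: 124 = 2^2·31.
f is primitive ⇔ t has order 124 in GF(5)[t]/(f), i.e. t^(124/q) ≠ 1 for each prime q | 124.
t^(62) mod f = 4.
t^(4) mod f = 4t^2 + 3t + 1.
None equal 1, so t has full order 124; f is primitive.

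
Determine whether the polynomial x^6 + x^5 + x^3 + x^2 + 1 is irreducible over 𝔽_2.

Write f(x) = x^6 + x^5 + x^3 + x^2 + 1.
Check for roots in 𝔽_2: f(0) = 1; f(1) = 1.
No roots, so no linear factors.
Monic irreducibles of degree 2 over GF(2): x^2 + x + 1.
None of them divide f (all give nonzero remainder).
Monic irreducibles of degree 3 over GF(2): x^3 + x + 1, x^3 + x^2 + 1.
None of them divide f (all give nonzero remainder).
No irreducible factor of degree ≤ 3 exists, so f is irreducible over GF(2).

Yes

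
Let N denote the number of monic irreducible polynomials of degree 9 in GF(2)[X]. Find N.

The number of monic irreducibles of degree 9 over GF(2) is (1/9)·Σ_{d∣9} μ(9/d) 2^d.
Divisors of 9: 1, 3, 9; μ(9/d) for each: 0, -1, 1.
Σ = − 2^3 + 2^9 = 504.
N = 504/9 = 56.

56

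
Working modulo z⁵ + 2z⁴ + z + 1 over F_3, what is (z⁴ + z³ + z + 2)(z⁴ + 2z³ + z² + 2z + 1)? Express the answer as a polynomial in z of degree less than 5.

2z^4 + z^3 + 2z^2 + 2z

Multiply in F_3[z]: (z⁴ + z³ + z + 2)·(z⁴ + 2z³ + z² + 2z + 1) = z⁸ + z⁵ + z⁴ + z² + 2z + 2.
Reduce using z⁵ ≡ z⁴ + 2z + 2 (mod z⁵ + 2z⁴ + z + 1).
Reduced: 2z⁴ + z³ + 2z² + 2z.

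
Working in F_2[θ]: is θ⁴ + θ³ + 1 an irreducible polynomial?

Write m(θ) = θ⁴ + θ³ + 1.
Check for roots in F_2: m(0) = 1; m(1) = 1.
No roots, so no linear factors.
Monic irreducibles of degree 2 over GF(2): θ² + θ + 1.
None of them divide m (all give nonzero remainder).
No irreducible factor of degree ≤ 2 exists, so m is irreducible over GF(2).

Yes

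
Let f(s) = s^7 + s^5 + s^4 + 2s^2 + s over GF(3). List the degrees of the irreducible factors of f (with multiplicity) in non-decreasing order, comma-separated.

Roots in GF(3): f(0) = 0 → root; f(1) = 0 → root; f(2) = 0 → root.
Linear factors from roots: (s), (s + 2), (s + 1).
Complete factorization: f(s) = (s)·(s + 1)·(s + 2)^3·(s^2 + 2s + 2).
Factor degrees with multiplicity: 1 + 1 + 1 + 1 + 1 + 2 = 7.

1, 1, 1, 1, 1, 2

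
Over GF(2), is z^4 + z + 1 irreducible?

Write P(z) = z^4 + z + 1.
Check for roots in GF(2): P(0) = 1; P(1) = 1.
No roots, so no linear factors.
Monic irreducibles of degree 2 over GF(2): z^2 + z + 1.
None of them divide P (all give nonzero remainder).
No irreducible factor of degree ≤ 2 exists, so P is irreducible over GF(2).

Yes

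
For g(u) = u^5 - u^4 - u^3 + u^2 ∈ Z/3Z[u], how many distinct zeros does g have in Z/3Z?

Evaluate at each of the 3 elements of Z/3Z:
g(0) = 0 → root; g(1) = 0 → root; g(2) = 0 → root.
Roots: {0, 1, 2}.

3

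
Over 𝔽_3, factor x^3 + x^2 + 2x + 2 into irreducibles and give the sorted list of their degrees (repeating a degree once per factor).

1, 1, 1

Write h(x) = x^3 + x^2 + 2x + 2.
Roots in 𝔽_3: h(0) = 2; h(1) = 0 → root; h(2) = 0 → root.
Linear factors from roots: (x + 2), (x + 1).
Complete factorization: h(x) = (x + 2)·(x + 1)^2.
Factor degrees with multiplicity: 1 + 1 + 1 = 3.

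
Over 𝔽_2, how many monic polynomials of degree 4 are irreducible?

By the necklace-counting formula, N_2(4) = (1/4) Σ_{d|4} μ(4/d)·2^d.
Divisors of 4: 1, 2, 4; μ(4/d) for each: 0, -1, 1.
Σ = − 2^2 + 2^4 = 12.
N = 12/4 = 3.

3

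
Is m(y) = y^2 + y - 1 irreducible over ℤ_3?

Yes

Check for roots in ℤ_3: m(0) = 2; m(1) = 1; m(2) = 2.
No roots. A degree-2 polynomial over a field with no linear factor is irreducible.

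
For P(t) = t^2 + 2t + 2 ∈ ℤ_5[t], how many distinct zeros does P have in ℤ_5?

Evaluate at each of the 5 elements of ℤ_5:
P(0) = 2; P(1) = 0 → root; P(2) = 0 → root; P(3) = 2; P(4) = 1.
Roots: {1, 2}.

2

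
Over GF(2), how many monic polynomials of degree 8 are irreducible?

x^(2^8) − x is the product of all monic irreducibles of degree dividing 8; Möbius inversion gives N = (1/8) Σ μ(8/d)·2^d.
Divisors of 8: 1, 2, 4, 8; μ(8/d) for each: 0, 0, -1, 1.
Σ = − 2^4 + 2^8 = 240.
N = 240/8 = 30.

30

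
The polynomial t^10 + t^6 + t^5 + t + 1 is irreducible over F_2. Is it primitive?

Write f(t) = t^10 + t^6 + t^5 + t + 1.
|GF(2^10)^×| = 2^10 − 1 = 1023. Prime factorization: 1023 = 3·11·31.
f is primitive ⇔ t has order 1023 in GF(2)[t]/(f), i.e. t^(1023/q) ≠ 1 for each prime q | 1023.
t^(341) mod f = 1
t^(93) mod f = t^6 + t^5 + t^3 + t.
t^(33) mod f = t^9 + t^8 + t^6 + t^4 + t^3 + 1.
Since t^(341) = 1, the order of t divides 341 < 1023; not primitive.

No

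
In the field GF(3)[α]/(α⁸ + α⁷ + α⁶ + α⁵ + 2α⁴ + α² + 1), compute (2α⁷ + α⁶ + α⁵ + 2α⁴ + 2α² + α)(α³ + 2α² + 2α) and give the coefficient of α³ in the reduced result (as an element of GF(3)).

Multiply in GF(3)[α]: (2α⁷ + α⁶ + α⁵ + 2α⁴ + 2α² + α)·(α³ + 2α² + 2α) = 2α¹⁰ + 2α⁹ + α⁸ + 2α⁴ + 2α².
Reduce using α⁸ ≡ 2α⁷ + 2α⁶ + 2α⁵ + α⁴ + 2α² + 2 (mod α⁸ + α⁷ + α⁶ + α⁵ + 2α⁴ + α² + 1).
Reduced: 2α⁷ + α⁵ + 2α⁴ + α² + 1.

0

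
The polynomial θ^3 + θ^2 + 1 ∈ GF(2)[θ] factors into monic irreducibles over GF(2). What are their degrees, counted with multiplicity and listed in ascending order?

3

Write g(θ) = θ^3 + θ^2 + 1.
Roots in GF(2): g(0) = 1; g(1) = 1.
Complete factorization: g(θ) = (θ^3 + θ^2 + 1).
Factor degrees with multiplicity: 3 = 3.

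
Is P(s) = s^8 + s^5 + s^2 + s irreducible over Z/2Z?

No

Check for roots in Z/2Z: P(0) = 0 → root; P(1) = 0 → root.
P(0) = 0, so (s) divides P(s); P is reducible.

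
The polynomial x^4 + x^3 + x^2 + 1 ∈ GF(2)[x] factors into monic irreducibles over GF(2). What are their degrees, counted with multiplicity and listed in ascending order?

1, 3

Write g(x) = x^4 + x^3 + x^2 + 1.
Roots in GF(2): g(0) = 1; g(1) = 0 → root.
Linear factors from roots: (x + 1).
Complete factorization: g(x) = (x + 1)·(x^3 + x + 1).
Factor degrees with multiplicity: 1 + 3 = 4.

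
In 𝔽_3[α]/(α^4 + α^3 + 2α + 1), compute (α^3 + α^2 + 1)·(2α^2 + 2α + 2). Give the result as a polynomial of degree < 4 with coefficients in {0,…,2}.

Multiply in 𝔽_3[α]: (α^3 + α^2 + 1)·(2α^2 + 2α + 2) = 2α^5 + α^4 + α^3 + α^2 + 2α + 2.
Reduce using α^4 ≡ 2α^3 + α + 2 (mod α^4 + α^3 + 2α + 1).
Reduced: 2α^3 + 2α.

2α^3 + 2α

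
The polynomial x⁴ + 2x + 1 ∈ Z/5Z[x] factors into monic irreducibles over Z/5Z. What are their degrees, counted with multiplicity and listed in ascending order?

Write g(x) = x⁴ + 2x + 1.
Roots in Z/5Z: g(0) = 1; g(1) = 4; g(2) = 1; g(3) = 3; g(4) = 0 → root.
Linear factors from roots: (x + 1).
Complete factorization: g(x) = (x + 1)·(x³ + 4x² + x + 1).
Factor degrees with multiplicity: 1 + 3 = 4.

1, 3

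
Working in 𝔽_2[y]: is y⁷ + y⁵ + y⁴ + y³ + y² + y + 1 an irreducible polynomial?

Write f(y) = y⁷ + y⁵ + y⁴ + y³ + y² + y + 1.
Check for roots in 𝔽_2: f(0) = 1; f(1) = 1.
No roots, so no linear factors.
Monic irreducibles of degree 2 over GF(2): y² + y + 1.
None of them divide f (all give nonzero remainder).
Monic irreducibles of degree 3 over GF(2): y³ + y + 1, y³ + y² + 1.
None of them divide f (all give nonzero remainder).
No irreducible factor of degree ≤ 3 exists, so f is irreducible over GF(2).

Yes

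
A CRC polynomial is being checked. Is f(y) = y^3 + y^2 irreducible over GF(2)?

Check for roots in GF(2): f(0) = 0 → root; f(1) = 0 → root.
f(0) = 0, so (y) divides f(y); f is reducible.

No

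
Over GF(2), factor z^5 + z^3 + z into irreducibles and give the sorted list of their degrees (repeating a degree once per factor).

1, 2, 2

Write f(z) = z^5 + z^3 + z.
Roots in GF(2): f(0) = 0 → root; f(1) = 1.
Linear factors from roots: (z).
Complete factorization: f(z) = (z)·(z^2 + z + 1)^2.
Factor degrees with multiplicity: 1 + 2 + 2 = 5.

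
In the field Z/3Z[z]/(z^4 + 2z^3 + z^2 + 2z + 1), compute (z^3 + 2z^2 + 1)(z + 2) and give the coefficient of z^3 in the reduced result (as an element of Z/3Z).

Multiply in Z/3Z[z]: (z^3 + 2z^2 + 1)·(z + 2) = z^4 + z^3 + z^2 + z + 2.
Reduce using z^4 ≡ z^3 + 2z^2 + z + 2 (mod z^4 + 2z^3 + z^2 + 2z + 1).
Reduced: 2z^3 + 2z + 1.

2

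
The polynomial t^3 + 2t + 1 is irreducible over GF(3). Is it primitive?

Write f(t) = t^3 + 2t + 1.
|GF(3^3)^×| = 3^3 − 1 = 26. Prime factorization: 26 = 2·13.
f is primitive ⇔ t has order 26 in GF(3)[t]/(f), i.e. t^(26/q) ≠ 1 for each prime q | 26.
t^(13) mod f = 2.
t^(2) mod f = t^2.
None equal 1, so t has full order 26; f is primitive.

Yes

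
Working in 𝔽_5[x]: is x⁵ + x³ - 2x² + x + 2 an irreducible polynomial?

Yes

Write g(x) = x⁵ + x³ - 2x² + x + 2.
Check for roots in 𝔽_5: g(0) = 2; g(1) = 3; g(2) = 1; g(3) = 2; g(4) = 2.
No roots, so no linear factors.
Degree-2 irreducible divisors: test the 10 monic irreducibles of degree 2 over GF(5).
None of them divide g (all give nonzero remainder).
No irreducible factor of degree ≤ 2 exists, so g is irreducible over GF(5).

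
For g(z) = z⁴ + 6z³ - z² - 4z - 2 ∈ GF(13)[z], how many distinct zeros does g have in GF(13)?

2

Evaluate at each of the 13 elements of GF(13):
g(0) = 11; g(1) = 0 → root; g(2) = 11; g(3) = 12; g(4) = 8; g(5) = 2; g(6) = 8; g(7) = 12; g(8) = 11; g(9) = 0 → root; g(10) = 11; g(11) = 9; g(12) = 9.
Roots: {1, 9}.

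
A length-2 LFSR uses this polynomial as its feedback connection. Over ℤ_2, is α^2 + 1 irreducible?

Write m(α) = α^2 + 1.
Check for roots in ℤ_2: m(0) = 1; m(1) = 0 → root.
m(1) = 0, so (α − 1) divides m(α); m is reducible.

No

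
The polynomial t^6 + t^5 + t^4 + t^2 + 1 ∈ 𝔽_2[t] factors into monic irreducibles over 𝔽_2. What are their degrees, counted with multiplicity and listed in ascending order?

Write f(t) = t^6 + t^5 + t^4 + t^2 + 1.
Roots in 𝔽_2: f(0) = 1; f(1) = 1.
Complete factorization: f(t) = (t^6 + t^5 + t^4 + t^2 + 1).
Factor degrees with multiplicity: 6 = 6.

6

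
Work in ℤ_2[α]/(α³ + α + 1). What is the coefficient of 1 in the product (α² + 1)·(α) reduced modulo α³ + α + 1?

1

Multiply in ℤ_2[α]: (α² + 1)·(α) = α³ + α.
Reduce using α³ ≡ α + 1 (mod α³ + α + 1).
Reduced: 1.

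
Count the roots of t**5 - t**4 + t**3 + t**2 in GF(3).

Write g(t) = t**5 - t**4 + t**3 + t**2.
Evaluate at each of the 3 elements of GF(3):
g(0) = 0 → root; g(1) = 2; g(2) = 1.
Roots: {0}.

1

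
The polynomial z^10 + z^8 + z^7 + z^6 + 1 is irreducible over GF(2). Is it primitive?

Write f(z) = z^10 + z^8 + z^7 + z^6 + 1.
|GF(2^10)^×| = 2^10 − 1 = 1023. Prime factorization: 1023 = 3·11·31.
f is primitive ⇔ z has order 1023 in GF(2)[z]/(f), i.e. z^(1023/q) ≠ 1 for each prime q | 1023.
z^(341) mod f = 1
z^(93) mod f = z^5 + z^4 + 1.
z^(33) mod f = z^9 + z^7 + z^6 + z^3 + z^2 + z.
Since z^(341) = 1, the order of z divides 341 < 1023; not primitive.

No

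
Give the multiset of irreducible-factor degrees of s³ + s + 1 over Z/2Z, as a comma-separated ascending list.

Write h(s) = s³ + s + 1.
Roots in Z/2Z: h(0) = 1; h(1) = 1.
Complete factorization: h(s) = (s³ + s + 1).
Factor degrees with multiplicity: 3 = 3.

3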